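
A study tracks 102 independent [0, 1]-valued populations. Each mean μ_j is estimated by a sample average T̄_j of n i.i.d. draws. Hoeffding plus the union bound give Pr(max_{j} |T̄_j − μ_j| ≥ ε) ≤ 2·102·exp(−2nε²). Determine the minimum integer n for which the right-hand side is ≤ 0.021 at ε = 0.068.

Need 2·102·exp(−2nε²) ≤ 0.021, i.e. exp(−2nε²) ≤ 0.021/204.
So 2nε² ≥ ln(204/0.021) = 9.181353.
Hence n ≥ 9.181353/(2·0.068²) = 992.793.
The smallest integer n is 993.

993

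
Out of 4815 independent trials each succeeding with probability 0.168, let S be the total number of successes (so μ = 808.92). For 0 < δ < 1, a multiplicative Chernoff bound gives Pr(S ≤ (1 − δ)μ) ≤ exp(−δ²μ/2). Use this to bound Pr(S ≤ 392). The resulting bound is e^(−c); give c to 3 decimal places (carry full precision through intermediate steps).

107.441

Write 392 = (1 − δ)μ, so δ = 1 − 392/808.92 = 0.5154033…
Then the exponent is δ²μ/2 = (μ − 392)²/(2μ) = 107.440962.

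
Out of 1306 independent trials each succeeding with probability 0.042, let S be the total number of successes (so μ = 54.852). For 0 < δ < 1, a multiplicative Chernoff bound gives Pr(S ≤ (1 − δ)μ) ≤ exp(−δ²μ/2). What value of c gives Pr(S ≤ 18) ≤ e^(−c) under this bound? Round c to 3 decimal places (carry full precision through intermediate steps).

12.379

Write 18 = (1 − δ)μ, so δ = 1 − 18/54.852 = 0.6718442…
Then the exponent is δ²μ/2 = (μ − 18)²/(2μ) = 12.379402.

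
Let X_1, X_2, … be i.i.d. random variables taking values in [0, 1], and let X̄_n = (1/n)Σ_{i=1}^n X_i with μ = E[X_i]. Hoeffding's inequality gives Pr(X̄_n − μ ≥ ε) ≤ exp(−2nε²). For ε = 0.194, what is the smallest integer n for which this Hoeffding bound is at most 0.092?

32

Require exp(−2nε²) ≤ 0.092, i.e. 2nε² ≥ ln(1/0.092) = 2.385967.
So n ≥ 2.385967 / (2·0.194²) = 31.698.
The smallest integer n is 32.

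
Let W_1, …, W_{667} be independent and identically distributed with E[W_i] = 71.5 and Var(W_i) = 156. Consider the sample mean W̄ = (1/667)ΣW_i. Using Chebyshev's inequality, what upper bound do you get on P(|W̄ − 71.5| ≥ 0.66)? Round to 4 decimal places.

0.5369

Var(W̄) = Var(W_i)/n = 156/667 = 0.23388.
Chebyshev: P(|W̄ − 71.5| ≥ 0.66) ≤ Var(W̄)/(0.66)² = 156/(667·0.66²) = 0.5369.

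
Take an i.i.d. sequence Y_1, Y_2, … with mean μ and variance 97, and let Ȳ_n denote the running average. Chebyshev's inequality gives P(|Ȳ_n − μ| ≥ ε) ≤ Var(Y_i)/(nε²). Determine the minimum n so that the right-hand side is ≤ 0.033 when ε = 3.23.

282

Require 97/(n·3.23²) ≤ 0.033, i.e. n ≥ 97/(0.033·3.23²) = 281.743.
The smallest integer n is 282.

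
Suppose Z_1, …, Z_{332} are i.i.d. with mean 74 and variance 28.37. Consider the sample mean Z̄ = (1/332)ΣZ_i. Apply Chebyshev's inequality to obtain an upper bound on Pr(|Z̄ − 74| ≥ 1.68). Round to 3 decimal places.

0.030

Var(Z̄) = Var(Z_i)/n = 28.37/332 = 0.085452.
Chebyshev: Pr(|Z̄ − 74| ≥ 1.68) ≤ Var(Z̄)/(1.68)² = 28.37/(332·1.68²) = 0.0303.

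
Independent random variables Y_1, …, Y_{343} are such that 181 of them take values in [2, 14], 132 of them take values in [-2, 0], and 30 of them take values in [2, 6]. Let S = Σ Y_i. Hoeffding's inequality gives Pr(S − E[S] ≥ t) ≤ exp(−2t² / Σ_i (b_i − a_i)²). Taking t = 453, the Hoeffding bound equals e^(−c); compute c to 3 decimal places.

Σ(b_i − a_i)² = 181·12² + 132·2² + 30·4² = 27072.
c = 2t² / 27072 = 2·453² / 27072 = 15.1602.

15.160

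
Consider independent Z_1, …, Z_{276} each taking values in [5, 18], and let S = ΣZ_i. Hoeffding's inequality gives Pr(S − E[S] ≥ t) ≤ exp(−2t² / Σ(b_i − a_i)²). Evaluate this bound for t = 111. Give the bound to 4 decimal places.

0.5896

Σ(b_i − a_i)² = 276·(13)² = 46644.
Exponent = 2·111²/46644 = 0.5283.
Bound = exp(−0.5283) = 0.58961.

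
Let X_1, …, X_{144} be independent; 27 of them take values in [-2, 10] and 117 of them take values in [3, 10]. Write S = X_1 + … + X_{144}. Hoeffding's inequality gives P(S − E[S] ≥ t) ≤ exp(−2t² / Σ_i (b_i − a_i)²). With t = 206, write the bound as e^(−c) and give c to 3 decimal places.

Σ(b_i − a_i)² = 27·12² + 117·7² = 9621.
c = 2t² / 9621 = 2·206² / 9621 = 8.8215.

8.822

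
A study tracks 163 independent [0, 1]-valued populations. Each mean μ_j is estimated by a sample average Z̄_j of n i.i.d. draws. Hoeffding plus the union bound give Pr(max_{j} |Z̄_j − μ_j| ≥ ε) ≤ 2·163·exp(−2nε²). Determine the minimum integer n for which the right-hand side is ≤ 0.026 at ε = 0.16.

185

Need 2·163·exp(−2nε²) ≤ 0.026, i.e. exp(−2nε²) ≤ 0.026/326.
So 2nε² ≥ ln(326/0.026) = 9.436556.
Hence n ≥ 9.436556/(2·0.16²) = 184.308.
The smallest integer n is 185.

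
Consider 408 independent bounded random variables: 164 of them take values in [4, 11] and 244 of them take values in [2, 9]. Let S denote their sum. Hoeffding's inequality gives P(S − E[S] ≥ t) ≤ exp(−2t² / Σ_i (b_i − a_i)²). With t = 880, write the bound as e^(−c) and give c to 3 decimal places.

Σ(b_i − a_i)² = 164·7² + 244·7² = 19992.
c = 2t² / 19992 = 2·880² / 19992 = 77.4710.

77.471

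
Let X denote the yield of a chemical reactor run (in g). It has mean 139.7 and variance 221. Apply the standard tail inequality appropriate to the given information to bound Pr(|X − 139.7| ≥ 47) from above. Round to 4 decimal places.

Mean and variance are known, so Chebyshev's inequality applies.
Chebyshev: Pr(|X − μ| ≥ t) ≤ Var(X)/t².
Bound = 221 / 2209 = 0.1000.

0.1000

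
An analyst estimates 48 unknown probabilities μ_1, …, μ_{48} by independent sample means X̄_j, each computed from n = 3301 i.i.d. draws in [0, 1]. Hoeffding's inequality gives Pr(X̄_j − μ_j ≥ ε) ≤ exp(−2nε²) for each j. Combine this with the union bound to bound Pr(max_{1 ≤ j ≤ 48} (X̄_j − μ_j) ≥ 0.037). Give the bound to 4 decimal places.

Per-experiment Hoeffding bound: exp(−2·3301·0.037²) = exp(−9.03814) = 0.00011879.
Union bound over 48 events: 48·0.00011879 = 0.00570.

0.0057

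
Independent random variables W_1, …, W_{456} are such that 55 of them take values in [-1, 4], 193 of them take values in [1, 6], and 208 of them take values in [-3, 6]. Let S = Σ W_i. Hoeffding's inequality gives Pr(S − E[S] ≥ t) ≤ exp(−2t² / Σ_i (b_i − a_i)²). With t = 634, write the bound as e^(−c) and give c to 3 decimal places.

34.880

Σ(b_i − a_i)² = 55·5² + 193·5² + 208·9² = 23048.
c = 2t² / 23048 = 2·634² / 23048 = 34.8799.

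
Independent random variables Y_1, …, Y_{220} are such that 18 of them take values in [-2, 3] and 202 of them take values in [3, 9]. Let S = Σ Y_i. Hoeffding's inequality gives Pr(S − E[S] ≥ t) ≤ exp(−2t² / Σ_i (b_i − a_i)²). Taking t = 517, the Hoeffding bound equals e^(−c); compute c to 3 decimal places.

Σ(b_i − a_i)² = 18·5² + 202·6² = 7722.
c = 2t² / 7722 = 2·517² / 7722 = 69.2279.

69.228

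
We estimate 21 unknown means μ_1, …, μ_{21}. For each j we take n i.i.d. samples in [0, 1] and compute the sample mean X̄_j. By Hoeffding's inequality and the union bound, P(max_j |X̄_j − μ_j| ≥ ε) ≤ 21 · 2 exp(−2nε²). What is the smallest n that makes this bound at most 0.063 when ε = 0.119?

Need 2·21·exp(−2nε²) ≤ 0.063, i.e. exp(−2nε²) ≤ 0.063/42.
So 2nε² ≥ ln(42/0.063) = 6.502290.
Hence n ≥ 6.502290/(2·0.119²) = 229.584.
The smallest integer n is 230.

230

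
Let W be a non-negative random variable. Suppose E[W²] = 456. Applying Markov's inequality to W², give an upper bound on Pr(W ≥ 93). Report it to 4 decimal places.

0.0527

Since W ≥ 0, the event {W ≥ 93} is the same as {W² ≥ 8649}.
Markov's inequality applied to W² gives Pr(W² ≥ 8649) ≤ E[W²]/8649 = 456/8649 = 0.0527.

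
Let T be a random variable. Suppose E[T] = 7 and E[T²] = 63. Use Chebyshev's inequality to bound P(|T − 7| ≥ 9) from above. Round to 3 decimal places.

Var(T) = E[T²] − (E[T])² = 63 − 49 = 14.
Chebyshev's inequality: P(|T − μ| ≥ t) ≤ Var(T)/t² = 14/81 = 0.1728.

0.173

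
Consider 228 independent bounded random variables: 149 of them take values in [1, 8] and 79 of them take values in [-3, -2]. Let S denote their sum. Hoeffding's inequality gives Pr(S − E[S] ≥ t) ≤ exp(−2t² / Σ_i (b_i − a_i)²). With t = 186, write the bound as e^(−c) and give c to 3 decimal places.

Σ(b_i − a_i)² = 149·7² + 79·1² = 7380.
c = 2t² / 7380 = 2·186² / 7380 = 9.3756.

9.376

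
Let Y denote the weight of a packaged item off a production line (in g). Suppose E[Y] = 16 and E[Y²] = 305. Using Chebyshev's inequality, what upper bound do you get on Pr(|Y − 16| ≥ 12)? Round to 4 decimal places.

Var(Y) = E[Y²] − (E[Y])² = 305 − 256 = 49.
Chebyshev's inequality: Pr(|Y − μ| ≥ t) ≤ Var(Y)/t² = 49/144 = 0.3403.

0.3403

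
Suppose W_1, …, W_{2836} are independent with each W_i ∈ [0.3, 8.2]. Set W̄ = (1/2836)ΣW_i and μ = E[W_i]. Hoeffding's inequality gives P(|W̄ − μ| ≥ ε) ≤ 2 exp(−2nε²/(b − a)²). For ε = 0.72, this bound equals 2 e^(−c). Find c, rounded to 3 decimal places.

47.114

c = 2nε²/(b − a)² = 2·2836·0.72² / 7.9² = 47.1137.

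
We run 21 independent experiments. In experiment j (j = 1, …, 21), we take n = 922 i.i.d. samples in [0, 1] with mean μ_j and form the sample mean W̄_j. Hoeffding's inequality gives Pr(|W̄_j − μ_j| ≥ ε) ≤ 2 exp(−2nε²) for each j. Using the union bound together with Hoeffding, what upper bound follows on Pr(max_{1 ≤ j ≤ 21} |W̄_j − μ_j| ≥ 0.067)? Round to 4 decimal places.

Per-experiment Hoeffding bound: 2·exp(−2·922·0.067²) = 2·exp(−8.27772) = 0.00050823.
Union bound over 21 events: 21·0.00050823 = 0.01067.

0.0107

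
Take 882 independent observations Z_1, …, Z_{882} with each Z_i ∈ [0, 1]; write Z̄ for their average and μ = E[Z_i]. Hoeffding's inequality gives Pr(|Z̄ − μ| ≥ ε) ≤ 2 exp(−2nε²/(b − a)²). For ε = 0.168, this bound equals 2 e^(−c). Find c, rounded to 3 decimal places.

49.787

c = 2nε²/(b − a)² = 2·882·0.168² / 1² = 49.7871.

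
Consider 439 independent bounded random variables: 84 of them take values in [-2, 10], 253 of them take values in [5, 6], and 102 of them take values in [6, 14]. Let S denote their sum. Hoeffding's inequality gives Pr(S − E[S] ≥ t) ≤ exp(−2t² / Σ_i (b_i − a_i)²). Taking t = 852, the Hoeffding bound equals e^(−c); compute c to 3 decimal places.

76.909

Σ(b_i − a_i)² = 84·12² + 253·1² + 102·8² = 18877.
c = 2t² / 18877 = 2·852² / 18877 = 76.9088.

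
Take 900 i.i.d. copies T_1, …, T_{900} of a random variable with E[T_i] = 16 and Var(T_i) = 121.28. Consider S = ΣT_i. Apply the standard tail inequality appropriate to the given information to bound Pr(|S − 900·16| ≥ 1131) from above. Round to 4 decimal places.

0.0853

With mean and variance of each term known, Chebyshev's inequality bounds the deviation of the sum (or sample mean).
Var(S) = n·Var(T_i) = 900·121.28 = 109152.
Chebyshev: Pr(|S − 900·16| ≥ 1131) ≤ Var(S)/1131² = 109152/1279161 = 0.0853.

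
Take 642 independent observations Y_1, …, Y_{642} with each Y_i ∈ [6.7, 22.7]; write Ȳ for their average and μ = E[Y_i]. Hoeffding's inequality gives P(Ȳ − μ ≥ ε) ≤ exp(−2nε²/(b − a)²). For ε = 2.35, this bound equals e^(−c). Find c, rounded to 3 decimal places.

27.699

c = 2nε²/(b − a)² = 2·642·2.35² / 16² = 27.6988.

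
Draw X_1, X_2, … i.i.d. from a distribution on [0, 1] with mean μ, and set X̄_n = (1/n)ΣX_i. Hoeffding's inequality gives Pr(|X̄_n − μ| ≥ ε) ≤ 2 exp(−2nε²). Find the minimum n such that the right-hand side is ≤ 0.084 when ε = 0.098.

166

Require 2·exp(−2nε²) ≤ 0.084, i.e. 2nε² ≥ ln(2/0.084) = 3.170086.
So n ≥ 3.170086 / (2·0.098²) = 165.040.
The smallest integer n is 166.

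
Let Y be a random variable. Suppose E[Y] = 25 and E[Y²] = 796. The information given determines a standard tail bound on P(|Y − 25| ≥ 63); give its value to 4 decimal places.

0.0431

The first two moments determine the variance, so Chebyshev's inequality is the sharpest standard bound available.
Var(Y) = E[Y²] − (E[Y])² = 796 − 625 = 171.
Chebyshev's inequality: P(|Y − μ| ≥ t) ≤ Var(Y)/t² = 171/3969 = 0.0431.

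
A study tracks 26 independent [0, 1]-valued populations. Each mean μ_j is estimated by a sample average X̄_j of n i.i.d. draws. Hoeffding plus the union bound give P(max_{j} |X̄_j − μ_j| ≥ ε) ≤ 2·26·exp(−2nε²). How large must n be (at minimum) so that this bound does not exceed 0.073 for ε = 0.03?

Need 2·26·exp(−2nε²) ≤ 0.073, i.e. exp(−2nε²) ≤ 0.073/52.
So 2nε² ≥ ln(52/0.073) = 6.568540.
Hence n ≥ 6.568540/(2·0.03²) = 3649.189.
The smallest integer n is 3650.

3650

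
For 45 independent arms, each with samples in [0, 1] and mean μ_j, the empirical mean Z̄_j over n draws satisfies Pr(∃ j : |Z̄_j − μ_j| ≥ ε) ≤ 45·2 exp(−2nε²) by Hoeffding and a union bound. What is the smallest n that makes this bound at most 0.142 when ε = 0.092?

Need 2·45·exp(−2nε²) ≤ 0.142, i.e. exp(−2nε²) ≤ 0.142/90.
So 2nε² ≥ ln(90/0.142) = 6.451738.
Hence n ≥ 6.451738/(2·0.092²) = 381.128.
The smallest integer n is 382.

382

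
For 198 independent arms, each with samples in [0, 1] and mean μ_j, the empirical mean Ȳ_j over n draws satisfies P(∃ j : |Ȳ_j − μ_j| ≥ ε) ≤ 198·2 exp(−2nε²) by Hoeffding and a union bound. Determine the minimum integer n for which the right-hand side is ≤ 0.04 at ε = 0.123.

305

Need 2·198·exp(−2nε²) ≤ 0.04, i.e. exp(−2nε²) ≤ 0.04/396.
So 2nε² ≥ ln(396/0.04) = 9.200290.
Hence n ≥ 9.200290/(2·0.123²) = 304.061.
The smallest integer n is 305.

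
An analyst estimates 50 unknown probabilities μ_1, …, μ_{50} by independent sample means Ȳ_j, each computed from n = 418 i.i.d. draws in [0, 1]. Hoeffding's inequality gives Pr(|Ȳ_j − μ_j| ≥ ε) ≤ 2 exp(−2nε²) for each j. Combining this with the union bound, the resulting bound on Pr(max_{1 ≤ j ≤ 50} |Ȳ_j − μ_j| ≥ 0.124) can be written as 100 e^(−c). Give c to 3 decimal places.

Union bound over the 50 events: Pr(max_{1 ≤ j ≤ 50} |Ȳ_j − μ_j| ≥ 0.124) ≤ 50·2·exp(−2nε²) = 100 exp(−2·418·0.124²).
So c = 2·418·0.124² = 12.8543.

12.854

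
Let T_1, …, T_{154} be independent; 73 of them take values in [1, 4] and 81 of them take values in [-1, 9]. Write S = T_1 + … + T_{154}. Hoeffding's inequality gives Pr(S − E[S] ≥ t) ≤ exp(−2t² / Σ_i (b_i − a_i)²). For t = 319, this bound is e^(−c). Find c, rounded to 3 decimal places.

Σ(b_i − a_i)² = 73·3² + 81·10² = 8757.
c = 2t² / 8757 = 2·319² / 8757 = 23.2411.

23.241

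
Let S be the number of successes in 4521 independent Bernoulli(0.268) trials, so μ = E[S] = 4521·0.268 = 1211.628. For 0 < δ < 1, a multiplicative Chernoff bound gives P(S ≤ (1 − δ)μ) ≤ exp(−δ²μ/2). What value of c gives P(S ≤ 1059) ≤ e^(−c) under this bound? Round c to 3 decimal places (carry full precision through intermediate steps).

Write 1059 = (1 − δ)μ, so δ = 1 − 1059/1211.628 = 0.1259694…
Then the exponent is δ²μ/2 = (μ − 1059)²/(2μ) = 9.613226.

9.613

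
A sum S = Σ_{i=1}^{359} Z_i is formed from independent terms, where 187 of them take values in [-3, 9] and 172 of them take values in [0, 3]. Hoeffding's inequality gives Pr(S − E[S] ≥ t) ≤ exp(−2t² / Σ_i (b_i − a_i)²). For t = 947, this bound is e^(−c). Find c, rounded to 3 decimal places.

Σ(b_i − a_i)² = 187·12² + 172·3² = 28476.
c = 2t² / 28476 = 2·947² / 28476 = 62.9870.

62.987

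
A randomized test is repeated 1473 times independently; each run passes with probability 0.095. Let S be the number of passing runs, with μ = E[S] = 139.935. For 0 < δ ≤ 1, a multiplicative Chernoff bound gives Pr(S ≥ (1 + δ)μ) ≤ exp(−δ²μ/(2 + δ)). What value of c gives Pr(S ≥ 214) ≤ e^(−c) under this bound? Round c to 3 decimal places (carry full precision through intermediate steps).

Write 214 = (1 + δ)μ, so δ = 214/139.935 − 1 = 0.5292815…
Then the exponent is δ²μ/(2 + δ) = (214 − μ)² / (μ·(2 + δ)) = 15.498959.

15.499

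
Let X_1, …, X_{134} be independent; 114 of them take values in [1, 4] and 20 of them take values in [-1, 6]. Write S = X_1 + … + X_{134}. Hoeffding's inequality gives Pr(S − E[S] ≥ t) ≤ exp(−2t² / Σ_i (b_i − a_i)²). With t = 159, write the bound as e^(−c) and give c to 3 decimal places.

Σ(b_i − a_i)² = 114·3² + 20·7² = 2006.
c = 2t² / 2006 = 2·159² / 2006 = 25.2054.

25.205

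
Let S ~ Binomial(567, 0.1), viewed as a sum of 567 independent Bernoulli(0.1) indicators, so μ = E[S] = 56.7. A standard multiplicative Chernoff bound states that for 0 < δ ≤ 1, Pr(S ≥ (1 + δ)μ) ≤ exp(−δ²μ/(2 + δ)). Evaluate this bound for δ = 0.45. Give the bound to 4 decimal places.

0.0092

Exponent = δ²μ/(2 + δ) = 0.45²·56.7/2.45 = 4.6864.
Bound = exp(−4.6864) = 0.00922.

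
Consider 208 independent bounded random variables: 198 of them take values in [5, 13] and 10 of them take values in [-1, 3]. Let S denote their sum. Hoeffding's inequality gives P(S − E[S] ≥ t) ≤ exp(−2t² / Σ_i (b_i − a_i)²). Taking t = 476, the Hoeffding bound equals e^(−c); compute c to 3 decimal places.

35.314

Σ(b_i − a_i)² = 198·8² + 10·4² = 12832.
c = 2t² / 12832 = 2·476² / 12832 = 35.3142.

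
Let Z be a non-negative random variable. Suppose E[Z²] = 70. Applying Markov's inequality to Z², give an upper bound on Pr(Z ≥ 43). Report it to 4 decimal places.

0.0379

Since Z ≥ 0, the event {Z ≥ 43} is the same as {Z² ≥ 1849}.
Markov's inequality applied to Z² gives Pr(Z² ≥ 1849) ≤ E[Z²]/1849 = 70/1849 = 0.0379.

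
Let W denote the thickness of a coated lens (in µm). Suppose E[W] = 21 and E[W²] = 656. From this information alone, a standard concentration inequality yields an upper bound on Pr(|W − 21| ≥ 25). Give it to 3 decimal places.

0.344

The first two moments determine the variance, so Chebyshev's inequality is the sharpest standard bound available.
Var(W) = E[W²] − (E[W])² = 656 − 441 = 215.
Chebyshev's inequality: Pr(|W − μ| ≥ t) ≤ Var(W)/t² = 215/625 = 0.3440.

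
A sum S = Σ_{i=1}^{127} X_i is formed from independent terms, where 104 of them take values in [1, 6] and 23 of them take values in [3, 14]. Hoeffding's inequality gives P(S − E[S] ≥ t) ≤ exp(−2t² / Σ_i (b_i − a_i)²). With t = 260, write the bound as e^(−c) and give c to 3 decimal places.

Σ(b_i − a_i)² = 104·5² + 23·11² = 5383.
c = 2t² / 5383 = 2·260² / 5383 = 25.1161.

25.116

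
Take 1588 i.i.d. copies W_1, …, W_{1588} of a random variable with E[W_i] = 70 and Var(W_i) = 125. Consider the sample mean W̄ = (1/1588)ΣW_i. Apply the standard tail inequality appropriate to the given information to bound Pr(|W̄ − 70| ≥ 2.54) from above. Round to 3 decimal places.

0.012

With mean and variance of each term known, Chebyshev's inequality bounds the deviation of the sum (or sample mean).
Var(W̄) = Var(W_i)/n = 125/1588 = 0.078715.
Chebyshev: Pr(|W̄ − 70| ≥ 2.54) ≤ Var(W̄)/(2.54)² = 125/(1588·2.54²) = 0.0122.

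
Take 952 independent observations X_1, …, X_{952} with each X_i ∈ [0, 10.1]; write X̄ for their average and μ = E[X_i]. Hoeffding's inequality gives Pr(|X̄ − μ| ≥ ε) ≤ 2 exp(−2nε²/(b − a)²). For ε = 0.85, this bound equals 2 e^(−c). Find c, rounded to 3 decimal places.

c = 2nε²/(b − a)² = 2·952·0.85² / 10.1² = 13.4853.

13.485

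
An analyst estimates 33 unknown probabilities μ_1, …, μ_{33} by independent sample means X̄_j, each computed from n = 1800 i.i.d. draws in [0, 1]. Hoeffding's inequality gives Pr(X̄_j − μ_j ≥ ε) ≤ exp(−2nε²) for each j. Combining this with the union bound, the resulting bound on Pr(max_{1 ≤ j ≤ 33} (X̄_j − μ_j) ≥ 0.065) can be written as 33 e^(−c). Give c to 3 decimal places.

Union bound over the 33 events: Pr(max_{1 ≤ j ≤ 33} (X̄_j − μ_j) ≥ 0.065) ≤ 33·exp(−2nε²) = 33 exp(−2·1800·0.065²).
So c = 2·1800·0.065² = 15.2100.

15.210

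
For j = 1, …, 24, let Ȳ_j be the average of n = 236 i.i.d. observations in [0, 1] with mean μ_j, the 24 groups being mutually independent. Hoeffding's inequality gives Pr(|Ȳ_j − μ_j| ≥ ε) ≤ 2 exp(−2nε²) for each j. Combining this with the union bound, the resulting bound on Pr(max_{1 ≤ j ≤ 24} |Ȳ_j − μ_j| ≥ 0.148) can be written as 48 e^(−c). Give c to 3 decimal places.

Union bound over the 24 events: Pr(max_{1 ≤ j ≤ 24} |Ȳ_j − μ_j| ≥ 0.148) ≤ 24·2·exp(−2nε²) = 48 exp(−2·236·0.148²).
So c = 2·236·0.148² = 10.3387.

10.339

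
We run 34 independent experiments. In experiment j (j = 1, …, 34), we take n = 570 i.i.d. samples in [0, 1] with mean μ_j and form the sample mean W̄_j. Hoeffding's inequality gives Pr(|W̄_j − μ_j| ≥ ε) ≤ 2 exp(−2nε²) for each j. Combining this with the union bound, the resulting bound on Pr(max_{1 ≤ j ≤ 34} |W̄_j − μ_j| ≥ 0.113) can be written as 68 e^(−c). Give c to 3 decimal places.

14.557

Union bound over the 34 events: Pr(max_{1 ≤ j ≤ 34} |W̄_j − μ_j| ≥ 0.113) ≤ 34·2·exp(−2nε²) = 68 exp(−2·570·0.113²).
So c = 2·570·0.113² = 14.5567.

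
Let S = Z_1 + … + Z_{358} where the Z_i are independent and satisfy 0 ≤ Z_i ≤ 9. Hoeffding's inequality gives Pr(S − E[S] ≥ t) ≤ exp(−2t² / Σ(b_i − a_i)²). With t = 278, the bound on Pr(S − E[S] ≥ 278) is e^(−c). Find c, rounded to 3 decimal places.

5.330

Σ(b_i − a_i)² = 358·(9)² = 28998.
c = 2t²/28998 = 2·278²/28998 = 5.3303.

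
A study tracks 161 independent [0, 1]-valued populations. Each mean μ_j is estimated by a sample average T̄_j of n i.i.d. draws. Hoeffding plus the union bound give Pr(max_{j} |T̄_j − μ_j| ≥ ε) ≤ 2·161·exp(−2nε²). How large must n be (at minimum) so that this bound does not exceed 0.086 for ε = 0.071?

Need 2·161·exp(−2nε²) ≤ 0.086, i.e. exp(−2nε²) ≤ 0.086/322.
So 2nε² ≥ ln(322/0.086) = 8.227960.
Hence n ≥ 8.227960/(2·0.071²) = 816.104.
The smallest integer n is 817.

817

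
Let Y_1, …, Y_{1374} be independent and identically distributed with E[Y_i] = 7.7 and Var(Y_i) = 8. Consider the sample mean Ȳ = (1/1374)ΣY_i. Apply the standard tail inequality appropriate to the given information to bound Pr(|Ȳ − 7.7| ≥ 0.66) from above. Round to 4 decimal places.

0.0134

With mean and variance of each term known, Chebyshev's inequality bounds the deviation of the sum (or sample mean).
Var(Ȳ) = Var(Y_i)/n = 8/1374 = 0.0058224.
Chebyshev: Pr(|Ȳ − 7.7| ≥ 0.66) ≤ Var(Ȳ)/(0.66)² = 8/(1374·0.66²) = 0.0134.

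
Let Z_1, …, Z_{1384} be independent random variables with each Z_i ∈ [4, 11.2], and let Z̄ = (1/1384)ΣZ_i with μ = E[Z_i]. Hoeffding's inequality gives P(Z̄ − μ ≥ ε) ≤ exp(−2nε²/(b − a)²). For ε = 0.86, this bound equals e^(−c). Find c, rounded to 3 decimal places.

c = 2nε²/(b − a)² = 2·1384·0.86² / 7.2² = 39.4910.

39.491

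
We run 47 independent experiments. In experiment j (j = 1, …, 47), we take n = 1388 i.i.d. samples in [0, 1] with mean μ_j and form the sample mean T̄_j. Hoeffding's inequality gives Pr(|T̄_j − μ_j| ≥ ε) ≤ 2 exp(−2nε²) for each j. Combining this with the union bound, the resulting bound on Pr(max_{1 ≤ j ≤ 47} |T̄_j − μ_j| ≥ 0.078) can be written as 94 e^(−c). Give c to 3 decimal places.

16.889

Union bound over the 47 events: Pr(max_{1 ≤ j ≤ 47} |T̄_j − μ_j| ≥ 0.078) ≤ 47·2·exp(−2nε²) = 94 exp(−2·1388·0.078²).
So c = 2·1388·0.078² = 16.8892.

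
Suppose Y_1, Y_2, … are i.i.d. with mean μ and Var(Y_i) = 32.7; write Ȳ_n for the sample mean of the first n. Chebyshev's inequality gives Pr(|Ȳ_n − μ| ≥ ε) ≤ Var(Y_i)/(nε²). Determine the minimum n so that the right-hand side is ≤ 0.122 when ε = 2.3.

51

Require 32.7/(n·2.3²) ≤ 0.122, i.e. n ≥ 32.7/(0.122·2.3²) = 50.668.
The smallest integer n is 51.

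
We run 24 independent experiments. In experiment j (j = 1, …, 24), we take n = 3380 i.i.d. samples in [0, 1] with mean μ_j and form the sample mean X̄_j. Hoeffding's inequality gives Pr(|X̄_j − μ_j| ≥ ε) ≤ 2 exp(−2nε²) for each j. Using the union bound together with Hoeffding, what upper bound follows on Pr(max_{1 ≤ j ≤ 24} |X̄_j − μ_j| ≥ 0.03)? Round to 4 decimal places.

Per-experiment Hoeffding bound: 2·exp(−2·3380·0.03²) = 2·exp(−6.08400) = 0.0045581.
Union bound over 24 events: 24·0.0045581 = 0.10939.

0.1094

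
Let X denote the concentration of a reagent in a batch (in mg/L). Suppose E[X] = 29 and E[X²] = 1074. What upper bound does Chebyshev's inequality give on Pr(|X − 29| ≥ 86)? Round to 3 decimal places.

Var(X) = E[X²] − (E[X])² = 1074 − 841 = 233.
Chebyshev's inequality: Pr(|X − μ| ≥ t) ≤ Var(X)/t² = 233/7396 = 0.0315.

0.032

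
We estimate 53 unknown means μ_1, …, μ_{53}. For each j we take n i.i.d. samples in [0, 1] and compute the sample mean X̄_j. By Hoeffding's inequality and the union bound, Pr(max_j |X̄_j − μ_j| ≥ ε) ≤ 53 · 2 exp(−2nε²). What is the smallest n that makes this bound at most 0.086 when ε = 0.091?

430

Need 2·53·exp(−2nε²) ≤ 0.086, i.e. exp(−2nε²) ≤ 0.086/106.
So 2nε² ≥ ln(106/0.086) = 7.116847.
Hence n ≥ 7.116847/(2·0.091²) = 429.709.
The smallest integer n is 430.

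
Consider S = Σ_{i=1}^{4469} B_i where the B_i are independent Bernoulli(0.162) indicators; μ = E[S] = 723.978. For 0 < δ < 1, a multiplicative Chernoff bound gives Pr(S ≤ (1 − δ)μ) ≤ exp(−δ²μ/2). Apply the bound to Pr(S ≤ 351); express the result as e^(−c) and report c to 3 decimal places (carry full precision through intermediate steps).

96.075

Write 351 = (1 − δ)μ, so δ = 1 − 351/723.978 = 0.5151786…
Then the exponent is δ²μ/2 = (μ − 351)²/(2μ) = 96.075149.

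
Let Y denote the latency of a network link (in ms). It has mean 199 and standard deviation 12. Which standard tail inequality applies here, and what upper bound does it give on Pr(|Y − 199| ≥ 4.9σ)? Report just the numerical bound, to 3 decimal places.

Mean and variance are known, so Chebyshev's inequality applies.
Chebyshev: Pr(|Y − μ| ≥ t) ≤ Var(Y)/t².
Var(Y) = σ² = 12² = 144.
t = 4.9·12 = 58.8.
Bound = 144 / 3457.44 = 0.0416.

0.042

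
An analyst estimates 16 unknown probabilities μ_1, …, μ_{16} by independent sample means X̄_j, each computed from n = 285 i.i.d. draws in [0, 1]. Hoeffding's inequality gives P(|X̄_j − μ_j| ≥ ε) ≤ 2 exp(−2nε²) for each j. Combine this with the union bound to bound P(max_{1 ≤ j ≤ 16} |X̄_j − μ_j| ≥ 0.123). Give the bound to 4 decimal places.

0.0058

Per-experiment Hoeffding bound: 2·exp(−2·285·0.123²) = 2·exp(−8.62353) = 0.00035965.
Union bound over 16 events: 16·0.00035965 = 0.00575.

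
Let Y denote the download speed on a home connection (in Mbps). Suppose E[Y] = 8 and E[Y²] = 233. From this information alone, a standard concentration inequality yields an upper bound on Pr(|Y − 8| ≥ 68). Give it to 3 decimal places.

0.037

The first two moments determine the variance, so Chebyshev's inequality is the sharpest standard bound available.
Var(Y) = E[Y²] − (E[Y])² = 233 − 64 = 169.
Chebyshev's inequality: Pr(|Y − μ| ≥ t) ≤ Var(Y)/t² = 169/4624 = 0.0365.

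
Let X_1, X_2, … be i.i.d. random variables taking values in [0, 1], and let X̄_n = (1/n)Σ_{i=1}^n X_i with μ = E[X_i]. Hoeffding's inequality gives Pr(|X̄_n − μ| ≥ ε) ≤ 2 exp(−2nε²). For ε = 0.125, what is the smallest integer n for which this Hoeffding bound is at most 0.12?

91

Require 2·exp(−2nε²) ≤ 0.12, i.e. 2nε² ≥ ln(2/0.12) = 2.813411.
So n ≥ 2.813411 / (2·0.125²) = 90.029.
The smallest integer n is 91.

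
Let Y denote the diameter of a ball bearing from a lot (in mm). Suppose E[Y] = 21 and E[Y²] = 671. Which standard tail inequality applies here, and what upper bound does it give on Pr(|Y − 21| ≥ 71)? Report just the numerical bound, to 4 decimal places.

0.0456

The first two moments determine the variance, so Chebyshev's inequality is the sharpest standard bound available.
Var(Y) = E[Y²] − (E[Y])² = 671 − 441 = 230.
Chebyshev's inequality: Pr(|Y − μ| ≥ t) ≤ Var(Y)/t² = 230/5041 = 0.0456.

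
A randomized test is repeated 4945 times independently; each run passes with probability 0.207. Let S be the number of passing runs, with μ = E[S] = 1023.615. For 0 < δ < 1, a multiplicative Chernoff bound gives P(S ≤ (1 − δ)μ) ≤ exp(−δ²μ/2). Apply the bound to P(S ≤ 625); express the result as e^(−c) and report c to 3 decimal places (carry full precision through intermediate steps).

77.614

Write 625 = (1 − δ)μ, so δ = 1 − 625/1023.615 = 0.3894189…
Then the exponent is δ²μ/2 = (μ − 625)²/(2μ) = 77.614102.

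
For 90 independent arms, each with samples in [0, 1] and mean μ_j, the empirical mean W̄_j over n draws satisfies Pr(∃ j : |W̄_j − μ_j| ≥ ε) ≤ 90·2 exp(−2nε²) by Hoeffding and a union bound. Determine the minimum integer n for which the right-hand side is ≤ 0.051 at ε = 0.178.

Need 2·90·exp(−2nε²) ≤ 0.051, i.e. exp(−2nε²) ≤ 0.051/180.
So 2nε² ≥ ln(180/0.051) = 8.168886.
Hence n ≥ 8.168886/(2·0.178²) = 128.912.
The smallest integer n is 129.

129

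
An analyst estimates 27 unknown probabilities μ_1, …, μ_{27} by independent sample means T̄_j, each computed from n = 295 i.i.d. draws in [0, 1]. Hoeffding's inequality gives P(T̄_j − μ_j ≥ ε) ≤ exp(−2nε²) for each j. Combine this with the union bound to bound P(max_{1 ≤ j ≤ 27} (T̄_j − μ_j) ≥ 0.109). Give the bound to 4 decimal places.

0.0244

Per-experiment Hoeffding bound: exp(−2·295·0.109²) = exp(−7.00979) = 0.000903.
Union bound over 27 events: 27·0.000903 = 0.02438.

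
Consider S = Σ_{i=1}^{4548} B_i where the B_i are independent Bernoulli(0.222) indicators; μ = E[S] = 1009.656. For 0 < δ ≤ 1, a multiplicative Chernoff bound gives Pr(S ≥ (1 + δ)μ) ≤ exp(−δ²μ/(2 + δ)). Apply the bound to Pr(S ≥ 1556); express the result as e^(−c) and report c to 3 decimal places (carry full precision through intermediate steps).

116.341

Write 1556 = (1 + δ)μ, so δ = 1556/1009.656 − 1 = 0.541119…
Then the exponent is δ²μ/(2 + δ) = (1556 − μ)² / (μ·(2 + δ)) = 116.341305.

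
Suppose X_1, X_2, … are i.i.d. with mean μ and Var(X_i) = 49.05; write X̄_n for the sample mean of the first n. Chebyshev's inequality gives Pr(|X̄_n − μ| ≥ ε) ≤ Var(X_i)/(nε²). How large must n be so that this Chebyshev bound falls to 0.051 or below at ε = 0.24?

16698

Require 49.05/(n·0.24²) ≤ 0.051, i.e. n ≥ 49.05/(0.051·0.24²) = 16697.304.
The smallest integer n is 16698.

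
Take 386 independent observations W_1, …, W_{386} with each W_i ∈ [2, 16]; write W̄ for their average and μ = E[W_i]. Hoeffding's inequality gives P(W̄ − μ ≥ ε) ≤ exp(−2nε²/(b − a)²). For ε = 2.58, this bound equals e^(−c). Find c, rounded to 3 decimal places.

26.218

c = 2nε²/(b − a)² = 2·386·2.58² / 14² = 26.2181.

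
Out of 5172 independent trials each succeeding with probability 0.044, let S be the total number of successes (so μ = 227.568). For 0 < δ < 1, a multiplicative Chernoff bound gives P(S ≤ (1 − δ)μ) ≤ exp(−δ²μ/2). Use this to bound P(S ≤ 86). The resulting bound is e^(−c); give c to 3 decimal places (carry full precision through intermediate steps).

Write 86 = (1 − δ)μ, so δ = 1 − 86/227.568 = 0.622091…
Then the exponent is δ²μ/2 = (μ − 86)²/(2μ) = 44.034088.

44.034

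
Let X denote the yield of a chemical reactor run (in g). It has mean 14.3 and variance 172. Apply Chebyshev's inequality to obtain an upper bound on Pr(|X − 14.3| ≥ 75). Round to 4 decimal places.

0.0306

Chebyshev: Pr(|X − μ| ≥ t) ≤ Var(X)/t².
Bound = 172 / 5625 = 0.0306.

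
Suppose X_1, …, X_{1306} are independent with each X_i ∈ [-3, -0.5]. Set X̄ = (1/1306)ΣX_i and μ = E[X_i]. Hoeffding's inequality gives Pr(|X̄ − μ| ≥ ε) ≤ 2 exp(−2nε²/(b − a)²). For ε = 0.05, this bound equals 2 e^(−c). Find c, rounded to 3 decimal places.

1.045

c = 2nε²/(b − a)² = 2·1306·0.05² / 2.5² = 1.0448.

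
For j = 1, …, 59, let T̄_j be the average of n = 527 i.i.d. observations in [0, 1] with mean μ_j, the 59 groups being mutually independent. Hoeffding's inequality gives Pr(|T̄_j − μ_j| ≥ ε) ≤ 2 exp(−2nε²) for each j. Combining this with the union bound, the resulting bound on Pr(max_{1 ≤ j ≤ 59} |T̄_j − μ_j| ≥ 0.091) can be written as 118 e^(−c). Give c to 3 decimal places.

8.728

Union bound over the 59 events: Pr(max_{1 ≤ j ≤ 59} |T̄_j − μ_j| ≥ 0.091) ≤ 59·2·exp(−2nε²) = 118 exp(−2·527·0.091²).
So c = 2·527·0.091² = 8.7282.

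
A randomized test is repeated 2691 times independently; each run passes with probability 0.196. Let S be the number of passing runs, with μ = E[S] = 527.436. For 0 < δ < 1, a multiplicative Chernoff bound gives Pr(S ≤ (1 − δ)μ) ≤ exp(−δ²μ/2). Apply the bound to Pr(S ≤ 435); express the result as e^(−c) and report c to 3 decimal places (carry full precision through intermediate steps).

Write 435 = (1 − δ)μ, so δ = 1 − 435/527.436 = 0.1752554…
Then the exponent is δ²μ/2 = (μ − 435)²/(2μ) = 8.099953.

8.100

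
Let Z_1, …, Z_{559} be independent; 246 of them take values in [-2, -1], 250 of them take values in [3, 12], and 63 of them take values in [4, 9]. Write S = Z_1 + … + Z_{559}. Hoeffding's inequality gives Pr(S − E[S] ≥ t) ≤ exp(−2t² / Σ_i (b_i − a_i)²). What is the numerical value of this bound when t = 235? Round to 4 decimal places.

Σ(b_i − a_i)² = 246·1² + 250·9² + 63·5² = 22071.
Exponent = 2·235² / 22071 = 5.00430.
Bound = exp(−5.00430) = 0.00671.

0.0067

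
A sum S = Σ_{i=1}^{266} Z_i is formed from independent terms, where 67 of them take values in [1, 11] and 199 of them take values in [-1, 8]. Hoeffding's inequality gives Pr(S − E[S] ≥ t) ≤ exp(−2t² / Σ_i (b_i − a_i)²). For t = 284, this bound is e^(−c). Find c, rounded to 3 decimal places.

7.069

Σ(b_i − a_i)² = 67·10² + 199·9² = 22819.
c = 2t² / 22819 = 2·284² / 22819 = 7.0692.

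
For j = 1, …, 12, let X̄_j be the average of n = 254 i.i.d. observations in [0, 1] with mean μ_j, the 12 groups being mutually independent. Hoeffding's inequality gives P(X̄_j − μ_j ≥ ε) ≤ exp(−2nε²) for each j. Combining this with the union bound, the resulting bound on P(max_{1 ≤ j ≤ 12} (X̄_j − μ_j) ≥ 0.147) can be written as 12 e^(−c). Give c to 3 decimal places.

Union bound over the 12 events: P(max_{1 ≤ j ≤ 12} (X̄_j − μ_j) ≥ 0.147) ≤ 12·exp(−2nε²) = 12 exp(−2·254·0.147²).
So c = 2·254·0.147² = 10.9774.

10.977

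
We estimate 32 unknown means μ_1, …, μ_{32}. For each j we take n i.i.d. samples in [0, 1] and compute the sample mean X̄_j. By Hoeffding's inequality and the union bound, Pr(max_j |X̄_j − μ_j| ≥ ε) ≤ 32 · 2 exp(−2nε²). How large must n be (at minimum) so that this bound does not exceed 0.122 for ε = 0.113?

Need 2·32·exp(−2nε²) ≤ 0.122, i.e. exp(−2nε²) ≤ 0.122/64.
So 2nε² ≥ ln(64/0.122) = 6.262617.
Hence n ≥ 6.262617/(2·0.113²) = 245.227.
The smallest integer n is 246.

246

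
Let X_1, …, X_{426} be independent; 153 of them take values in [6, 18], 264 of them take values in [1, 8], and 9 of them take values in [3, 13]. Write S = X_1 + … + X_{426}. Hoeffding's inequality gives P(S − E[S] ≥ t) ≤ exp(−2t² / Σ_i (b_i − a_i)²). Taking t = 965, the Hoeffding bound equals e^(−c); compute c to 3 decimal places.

51.925

Σ(b_i − a_i)² = 153·12² + 264·7² + 9·10² = 35868.
c = 2t² / 35868 = 2·965² / 35868 = 51.9251.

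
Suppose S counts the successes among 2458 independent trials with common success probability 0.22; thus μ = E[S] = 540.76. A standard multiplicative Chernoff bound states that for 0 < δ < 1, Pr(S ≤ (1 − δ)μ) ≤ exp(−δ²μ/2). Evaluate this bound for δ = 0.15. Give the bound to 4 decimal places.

0.0023

Exponent = δ²μ/2 = 0.15²·540.76/2 = 6.0835.
Bound = exp(−6.0835) = 0.00228.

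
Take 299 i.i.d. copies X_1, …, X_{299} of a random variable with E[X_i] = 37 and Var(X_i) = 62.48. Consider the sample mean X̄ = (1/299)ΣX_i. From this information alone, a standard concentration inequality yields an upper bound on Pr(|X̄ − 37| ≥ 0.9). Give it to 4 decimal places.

0.2580

With mean and variance of each term known, Chebyshev's inequality bounds the deviation of the sum (or sample mean).
Var(X̄) = Var(X_i)/n = 62.48/299 = 0.20896.
Chebyshev: Pr(|X̄ − 37| ≥ 0.9) ≤ Var(X̄)/(0.9)² = 62.48/(299·0.9²) = 0.2580.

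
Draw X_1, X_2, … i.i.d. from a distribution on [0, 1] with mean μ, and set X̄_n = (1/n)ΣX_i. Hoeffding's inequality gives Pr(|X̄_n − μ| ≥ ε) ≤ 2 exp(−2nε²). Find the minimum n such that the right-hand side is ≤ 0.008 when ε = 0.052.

Require 2·exp(−2nε²) ≤ 0.008, i.e. 2nε² ≥ ln(2/0.008) = 5.521461.
So n ≥ 5.521461 / (2·0.052²) = 1020.980.
The smallest integer n is 1021.

1021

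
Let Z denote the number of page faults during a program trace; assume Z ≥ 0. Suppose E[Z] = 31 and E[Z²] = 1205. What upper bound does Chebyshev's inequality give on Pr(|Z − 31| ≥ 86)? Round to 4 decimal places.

Var(Z) = E[Z²] − (E[Z])² = 1205 − 961 = 244.
Chebyshev's inequality: Pr(|Z − μ| ≥ t) ≤ Var(Z)/t² = 244/7396 = 0.0330.

0.0330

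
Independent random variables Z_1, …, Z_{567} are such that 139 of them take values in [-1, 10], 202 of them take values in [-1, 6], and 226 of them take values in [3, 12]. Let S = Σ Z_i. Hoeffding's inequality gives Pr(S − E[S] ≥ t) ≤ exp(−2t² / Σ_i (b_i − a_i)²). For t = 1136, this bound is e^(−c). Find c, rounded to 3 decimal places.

Σ(b_i − a_i)² = 139·11² + 202·7² + 226·9² = 45023.
c = 2t² / 45023 = 2·1136² / 45023 = 57.3261.

57.326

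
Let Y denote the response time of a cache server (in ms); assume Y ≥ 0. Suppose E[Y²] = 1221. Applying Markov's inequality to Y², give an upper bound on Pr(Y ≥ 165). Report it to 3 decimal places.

0.045

Since Y ≥ 0, the event {Y ≥ 165} is the same as {Y² ≥ 27225}.
Markov's inequality applied to Y² gives Pr(Y² ≥ 27225) ≤ E[Y²]/27225 = 1221/27225 = 0.0448.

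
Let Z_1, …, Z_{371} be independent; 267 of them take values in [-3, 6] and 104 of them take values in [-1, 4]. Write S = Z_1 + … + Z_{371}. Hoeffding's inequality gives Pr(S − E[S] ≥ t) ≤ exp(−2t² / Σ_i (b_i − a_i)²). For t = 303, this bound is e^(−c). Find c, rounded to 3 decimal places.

7.579

Σ(b_i − a_i)² = 267·9² + 104·5² = 24227.
c = 2t² / 24227 = 2·303² / 24227 = 7.5791.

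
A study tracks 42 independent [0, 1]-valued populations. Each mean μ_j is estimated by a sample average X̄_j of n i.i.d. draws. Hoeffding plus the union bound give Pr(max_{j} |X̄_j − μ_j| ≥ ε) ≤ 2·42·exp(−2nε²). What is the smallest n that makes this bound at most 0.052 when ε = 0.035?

3016

Need 2·42·exp(−2nε²) ≤ 0.052, i.e. exp(−2nε²) ≤ 0.052/84.
So 2nε² ≥ ln(84/0.052) = 7.387328.
Hence n ≥ 7.387328/(2·0.035²) = 3015.236.
The smallest integer n is 3016.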